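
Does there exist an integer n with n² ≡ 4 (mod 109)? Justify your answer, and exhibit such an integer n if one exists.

Take n = 2. Then 2² = 4, and since 0 ≤ 4 < 109 this is already reduced: 2² ≡ 4 (mod 109).

n = 2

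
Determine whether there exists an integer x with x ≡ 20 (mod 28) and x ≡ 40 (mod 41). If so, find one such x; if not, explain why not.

Since 28 and 41 share no common factor, CRT says the pair of congruences has a solution (unique mod 1148).
Any solution of the first congruence is x = 20 + 28t; substituting into the second, 28t ≡ 40 − 20 ≡ 20 (mod 41).
Since 28·22 = 616 = 15·41 + 1, the inverse of 28 mod 41 is 22.
Multiplying by 22: t ≡ 22·20 = 440 ≡ 30 (mod 41).
Taking t = 30 gives x = 20 + 28·30 = 860.
Indeed 860 ≡ 20 (mod 28) and 860 ≡ 40 (mod 41).

x = 860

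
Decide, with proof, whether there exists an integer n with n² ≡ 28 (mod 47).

n = 34

n = 34 works: 34² = 1156, and 1156 − 28 = 1128 = 24·47.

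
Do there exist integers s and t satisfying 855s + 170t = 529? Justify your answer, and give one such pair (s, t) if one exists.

No such integers exist.

Any value of 855s + 170t is a multiple of gcd(855, 170) = 5.
But 529 = 5·105 + 4, so 5 ∤ 529.
Therefore 855s + 170t = 529 has no solution in integers.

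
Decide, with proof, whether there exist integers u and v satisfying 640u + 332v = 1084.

u = 24, v = -43

Every value of 640u + 332v is a multiple of gcd(640, 332) = 4; since 4 ∣ 1084, solutions exist.
Dividing through by 4 reduces the equation to 160u + 83v = 271.
Dividing repeatedly: 160 = 1·83 + 77, 83 = 1·77 + 6, 77 = 12·6 + 5, 6 = 1·5 + 1, 5 = 5·1 + 0.
Back-substituting, 1 = 6 − 1·5 = 6 − (77 − 12·6) = −77 + 13·6 = −77 + 13·(83 − 1·77) = 13·83 − 14·77 = 13·83 − 14·(160 − 1·83) = −14·160 + 27·83; that is, 160·(-14) + 83·27 = 1.
Times 271: 160·(-3794) + 83·7317 = 271, so (-3794, 7317) solves it.
Adding 46·83 to u and subtracting 46·160 from v gives the tidier solution (24, -43).
Check: 640·24 + 332·(-43) = 15360 − 14276 = 1084. ✓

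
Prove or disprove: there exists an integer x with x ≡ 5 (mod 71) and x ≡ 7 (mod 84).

x = 4123

Since 71 and 84 share no common factor, CRT says the pair of congruences has a solution (unique mod 5964).
Write x = 5 + 71t and require 5 + 71t ≡ 7 (mod 84), i.e. 71t ≡ 2 (mod 84).
Note 71·71 = 5041 ≡ 1 (mod 84) (as 5041 − 1 = 60·84), so 71⁻¹ ≡ 71.
Therefore t ≡ 71·2 = 142 ≡ 58 (mod 84).
With t = 58: x = 5 + 71·58 = 4123.
Check: 4123 mod 71 = 5, 4123 mod 84 = 7. ✓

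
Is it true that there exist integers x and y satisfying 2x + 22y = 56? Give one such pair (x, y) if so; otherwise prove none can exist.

Every value of 2x + 22y is a multiple of gcd(2, 22) = 2; since 2 ∣ 56, solutions exist.
Dividing through by 2 reduces the equation to 1x + 11y = 28.
With a unit coefficient on x, (x, y) = (28, 0) is an immediate solution.
Shifting by a multiple of (11, −1) keeps it a solution: x = 28 − 2·11 = 6, y = 0 + 2·1 = 2.
Check: 2·6 + 22·2 = 12 + 44 = 56. ✓

x = 6, y = 2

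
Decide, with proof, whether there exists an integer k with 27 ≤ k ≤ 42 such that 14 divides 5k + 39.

At k = 37 we get 5·37 + 39 = 224, and 224 = 14·16.

k = 37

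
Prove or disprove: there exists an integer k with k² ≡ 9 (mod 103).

Take k = 100. Then 100² = 10000 = 97·103 + 9, so 100² ≡ 9 (mod 103).

k = 100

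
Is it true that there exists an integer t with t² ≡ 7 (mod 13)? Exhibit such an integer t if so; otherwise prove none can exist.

There is no such integer.

Since (13 − t)² ≡ t² (mod 13), it suffices to square t = 0, 1, …, 6: the residues are 0, 1, 4, 9, 3, 12, 10.
The set of squares mod 13 is therefore {0, 1, 3, 4, 9, 10, 12}, which does not contain 7.
Hence no integer t has t² ≡ 7 (mod 13).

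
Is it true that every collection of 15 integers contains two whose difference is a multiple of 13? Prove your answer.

There are exactly 13 possible remainders on division by 13.
Since 15 > 13, two of the 15 integers must share a residue class by the pigeonhole principle; call them a and b.
Their difference a − b is then a multiple of 13.

True.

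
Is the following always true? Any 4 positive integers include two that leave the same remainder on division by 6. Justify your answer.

Consider the 4 integers 21, 22, 23, 24. They lie in distinct residue classes modulo 6, since 4 ≤ 6.
Hence this collection has no pair with equal remainders mod 6, disproving the claim.

No, the set {21, 22, 23, 24} is a counterexample.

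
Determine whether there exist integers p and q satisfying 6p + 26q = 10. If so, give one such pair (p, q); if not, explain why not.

p = 6, q = -1

gcd(6, 26) = 2, and 2 divides 10, so integer solutions exist.
Dividing through by 2 reduces the equation to 3p + 13q = 5.
Run the Euclidean algorithm on 13 and 3: 13 = 4·3 + 1, 3 = 3·1 + 0.
Back-substituting, 1 = 13 − 4·3; that is, 3·(-4) + 13·1 = 1.
Times 5: 3·(-20) + 13·5 = 5, so (-20, 5) solves it.
The general solution is p = -20 + 13k, q = 5 − 3k; taking k = 2 gives the smaller pair p = 6, q = -1.
Check: 6·6 + 26·(-1) = 36 − 26 = 10. ✓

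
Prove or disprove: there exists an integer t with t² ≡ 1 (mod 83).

t = 1

Take t = 1. Then 1² = 1, and since 0 ≤ 1 < 83 this is already reduced: 1² ≡ 1 (mod 83).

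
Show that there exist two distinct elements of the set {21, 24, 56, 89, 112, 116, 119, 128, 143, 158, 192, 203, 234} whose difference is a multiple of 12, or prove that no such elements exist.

Reduce each element mod 12: 21↦9, 24↦0, 56↦8, 89↦5, 112↦4, 116↦8, 119↦11, 128↦8, 143↦11, 158↦2, 192↦0, 203↦11, 234↦6. The residue 0 repeats (at 24 and 192), and 192 − 24 = 168 = 14·12.

24 and 192 are such a pair.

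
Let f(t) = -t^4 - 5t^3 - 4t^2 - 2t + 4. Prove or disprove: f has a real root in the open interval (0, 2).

Yes, f has a root in the interval.

f(0) = 4 and f(2) = -72, which have opposite signs.
Since f is a polynomial it is continuous on [0, 2].
By the Intermediate Value Theorem f must vanish at some point of (0, 2).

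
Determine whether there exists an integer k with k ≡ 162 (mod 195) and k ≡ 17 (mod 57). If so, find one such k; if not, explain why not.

Both moduli are multiples of 3 = gcd(195, 57), so any solution would satisfy k ≡ 162 and k ≡ 17 modulo 3 simultaneously.
These are incompatible: 162 − 17 = 145 is not divisible by 3.
Therefore no such k exists.

No, no such integer exists.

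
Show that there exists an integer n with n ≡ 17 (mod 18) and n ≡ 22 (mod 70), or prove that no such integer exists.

gcd(18, 70) = 2. If n ≡ 17 (mod 18) and n ≡ 22 (mod 70), then n ≡ 17 (mod 2) and n ≡ 22 (mod 2).
But 17 mod 2 = 1 while 22 mod 2 = 0, a contradiction.
So no integer satisfies both congruences.

No such integer exists.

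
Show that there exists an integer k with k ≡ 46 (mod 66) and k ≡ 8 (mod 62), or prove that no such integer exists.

k = 442

Here gcd(66, 62) = 2, and both 46 and 8 leave remainder 0 mod 2, so the system is consistent.
The integers ≡ 46 (mod 66) are 46, 112, 178, 244, 310, 376, 442, …; their remainders mod 62 are 46, 50, 54, 58, 0, 4, 8, so k = 442 is the first that is ≡ 8 (mod 62).
Indeed 442 ≡ 46 (mod 66) and 442 ≡ 8 (mod 62).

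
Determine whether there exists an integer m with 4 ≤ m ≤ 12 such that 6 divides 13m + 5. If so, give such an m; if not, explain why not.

m = 7

For m = 4, 5, 6 the values 57, 70, 83 are not multiples of 6. m = 7 works, since 13·7 + 5 = 96 = 16·6.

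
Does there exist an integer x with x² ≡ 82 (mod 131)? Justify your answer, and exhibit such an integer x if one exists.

Apply Euler's criterion with the prime 131: 82 is a quadratic residue iff 82^65 ≡ 1 (mod 131), and a non-residue iff it is ≡ −1.
Repeated squaring mod 131: 82^2 = 6724 ≡ 43; 82^4 ≡ 43² = 1849 ≡ 15; 82^8 ≡ 15² = 225 ≡ 94; 82^16 ≡ 94² = 8836 ≡ 59; 82^32 ≡ 59² = 3481 ≡ 75; 82^64 ≡ 75² = 5625 ≡ 123.
Since 65 = 64 + 1, 82^65 ≡ 123 · 82; multiplying out mod 131: 123·82 = 10086 ≡ 130. Thus 82^65 ≡ 130 ≡ −1 (mod 131).
By Euler's criterion 82 is a quadratic non-residue mod 131: no x satisfies x² ≡ 82 (mod 131).

No, no such integer exists.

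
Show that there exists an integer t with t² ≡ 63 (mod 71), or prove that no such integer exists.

71 is prime, so by Euler's criterion 63 is a square mod 71 iff 63^((71−1)/2) = 63^35 ≡ 1 (mod 71).
Squaring successively (mod 71): 63^2 = 3969 ≡ 64; 63^4 ≡ 64² = 4096 ≡ 49; 63^8 ≡ 49² = 2401 ≡ 58; 63^16 ≡ 58² = 3364 ≡ 27; 63^32 ≡ 27² = 729 ≡ 19.
Since 35 = 32 + 2 + 1, 63^35 ≡ 19 · 64 · 63; multiplying out mod 71: 19·64 = 1216 ≡ 9, then 9·63 = 567 ≡ 70. Thus 63^35 ≡ 70 ≡ −1 (mod 71).
The value −1 means 63 is a non-residue modulo 71, so t² ≡ 63 (mod 71) is impossible.

No such integer exists.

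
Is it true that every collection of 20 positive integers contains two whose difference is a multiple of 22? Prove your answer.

Consider the 20 integers 85, 86, …, 104. They lie in distinct residue classes modulo 22, since 20 ≤ 22.
Any two of them differ by at most 19 < 22 and by at least 1, so no difference is a multiple of 22.

No; for instance {85, 86, 87, 88, 89, 90, 91, 92, 93, 94, 95, 96, 97, 98, 99, 100, 101, 102, 103, 104} is a counterexample.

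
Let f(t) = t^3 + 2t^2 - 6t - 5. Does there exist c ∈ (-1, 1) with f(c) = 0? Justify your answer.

Yes, such a c exists.

f(-1) = 2 and f(1) = -8, which have opposite signs.
As a polynomial, f is continuous on every closed interval.
By the Intermediate Value Theorem f must vanish at some point of (-1, 1).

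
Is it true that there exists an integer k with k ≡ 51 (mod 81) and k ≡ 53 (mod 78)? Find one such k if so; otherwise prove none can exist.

Both moduli are multiples of 3 = gcd(81, 78), so any solution would satisfy k ≡ 51 and k ≡ 53 modulo 3 simultaneously.
These are incompatible: 51 − 53 = -2 is not divisible by 3.
Therefore no such k exists.

There is no such integer.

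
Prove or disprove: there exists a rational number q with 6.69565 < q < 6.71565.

q = 47/7

Scale by 7: the interval becomes (46.86955, 47.00955), which contains the integer 47.
Dividing back, 6.69565 < 47/7 < 6.71565, and 47/7 is rational.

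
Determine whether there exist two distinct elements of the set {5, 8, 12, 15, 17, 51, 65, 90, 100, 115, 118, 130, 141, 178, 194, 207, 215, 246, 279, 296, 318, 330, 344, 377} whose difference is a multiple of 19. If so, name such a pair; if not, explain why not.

Reduce each element mod 19: 5↦5, 8↦8, 12↦12, 15↦15, 17↦17, 51↦13, 65↦8, 90↦14, 100↦5, 115↦1, 118↦4, 130↦16, 141↦8, 178↦7, 194↦4, 207↦17, 215↦6, 246↦18, 279↦13, 296↦11, 318↦14, 330↦7, 344↦2, 377↦16. The residue 5 repeats (at 5 and 100), and 100 − 5 = 95 = 5·19.

5 and 100 are such a pair.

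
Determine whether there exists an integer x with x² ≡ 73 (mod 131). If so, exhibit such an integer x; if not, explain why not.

No such integer exists.

Apply Euler's criterion with the prime 131: 73 is a quadratic residue iff 73^65 ≡ 1 (mod 131), and a non-residue iff it is ≡ −1.
Squaring successively (mod 131): 73^2 = 5329 ≡ 89; 73^4 ≡ 89² = 7921 ≡ 61; 73^8 ≡ 61² = 3721 ≡ 53; 73^16 ≡ 53² = 2809 ≡ 58; 73^32 ≡ 58² = 3364 ≡ 89; 73^64 ≡ 89² = 7921 ≡ 61.
Since 65 = 64 + 1, 73^65 ≡ 61 · 73; multiplying out mod 131: 61·73 = 4453 ≡ 130. Thus 73^65 ≡ 130 ≡ −1 (mod 131).
By Euler's criterion 73 is a quadratic non-residue mod 131: no x satisfies x² ≡ 73 (mod 131).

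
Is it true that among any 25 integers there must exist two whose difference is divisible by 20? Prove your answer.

There are exactly 20 possible remainders on division by 20.
Since 25 > 20, two of the 25 integers must share a residue class by the pigeonhole principle; call them a and b.
Then a ≡ b (mod 20), i.e. 20 ∣ (a − b).

Yes, this is always true.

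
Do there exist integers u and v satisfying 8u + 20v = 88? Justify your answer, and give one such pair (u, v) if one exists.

Every value of 8u + 20v is a multiple of gcd(8, 20) = 4; since 4 ∣ 88, solutions exist.
Dividing through by 4 reduces the equation to 2u + 5v = 22.
Run the Euclidean algorithm on 5 and 2: 5 = 2·2 + 1, 2 = 2·1 + 0.
Unwinding: 1 = 5 − 2·2, i.e. 2·(-2) + 5·1 = 1.
Scaling by 22 gives the particular solution (u, v) = (-44, 22).
The general solution is u = -44 + 5k, v = 22 − 2k; taking k = 9 gives the smaller pair u = 1, v = 4.
Indeed 8·1 + 20·4 = 8 + 80 = 88.

u = 1, v = 4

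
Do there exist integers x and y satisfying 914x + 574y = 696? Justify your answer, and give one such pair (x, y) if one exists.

Every value of 914x + 574y is a multiple of gcd(914, 574) = 2; since 2 ∣ 696, solutions exist.
Dividing through by 2 reduces the equation to 457x + 287y = 348.
Euclidean algorithm: 457 = 1·287 + 170, 287 = 1·170 + 117, 170 = 1·117 + 53, 117 = 2·53 + 11, 53 = 4·11 + 9, 11 = 1·9 + 2, 9 = 4·2 + 1, 2 = 2·1 + 0.
Unwinding: 1 = 9 − 4·2 = 9 − 4·(11 − 1·9) = −4·11 + 5·9 = −4·11 + 5·(53 − 4·11) = 5·53 − 24·11 = 5·53 − 24·(117 − 2·53) = −24·117 + 53·53 = −24·117 + 53·(170 − 1·117) = 53·170 − 77·117 = 53·170 − 77·(287 − 1·170) = −77·287 + 130·170 = −77·287 + 130·(457 − 1·287) = 130·457 − 207·287, i.e. 457·130 + 287·(-207) = 1.
Multiplying through by 348: x = 130·348 = 45240, y = (-207)·348 = -72036 is a solution.
Shifting by a multiple of (287, −457) keeps it a solution: x = 45240 − 157·287 = 181, y = -72036 + 157·457 = -287.
Check: 914·181 + 574·(-287) = 165434 − 164738 = 696. ✓

x = 181, y = -287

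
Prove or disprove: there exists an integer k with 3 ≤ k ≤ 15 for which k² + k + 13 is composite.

At k = 4: 4² + 4 + 13 = 33 = 3·11, which is composite.

k = 4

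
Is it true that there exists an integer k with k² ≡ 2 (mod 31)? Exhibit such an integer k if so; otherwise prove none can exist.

k = 23

Take k = 23. Then 23² = 529 = 17·31 + 2, so 23² ≡ 2 (mod 31).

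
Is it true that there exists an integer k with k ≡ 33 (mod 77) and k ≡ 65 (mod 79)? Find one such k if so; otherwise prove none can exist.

k = 4884

Since 77 and 79 share no common factor, CRT says the pair of congruences has a solution (unique mod 6083).
Write k = 33 + 77t and require 33 + 77t ≡ 65 (mod 79), i.e. 77t ≡ 32 (mod 79).
Since 77·39 = 3003 = 38·79 + 1, the inverse of 77 mod 79 is 39.
Therefore t ≡ 39·32 = 1248 ≡ 63 (mod 79).
Taking t = 63 gives k = 33 + 77·63 = 4884.
Verify: 4884 = 63·77 + 33 and 4884 = 61·79 + 65. ✓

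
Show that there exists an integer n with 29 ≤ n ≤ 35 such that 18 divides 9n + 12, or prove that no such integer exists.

No, no such integer n in that range exists.

At n = 29, 9·29 + 12 = 273 ≡ 3 (mod 18), and each step in n adds 9, giving residues 3, 12, 3, 12, 3, 12, 3 for n = 29, 30, …, 35.
Since 0 is absent from this list, 18 ∤ 9n + 12 for every n with 29 ≤ n ≤ 35.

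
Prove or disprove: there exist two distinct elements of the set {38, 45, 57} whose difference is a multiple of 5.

No, no such pair exists.

Two integers differ by a multiple of 5 exactly when they have the same residue mod 5. The residues are 38↦3, 45↦0, 57↦2.
No residue repeats among the 3 elements, so no pair has difference ≡ 0 (mod 5).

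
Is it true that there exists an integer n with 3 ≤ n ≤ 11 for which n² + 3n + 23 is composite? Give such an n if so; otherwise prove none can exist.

n = 5

At n = 5: 5² + 3·5 + 23 = 63 = 3·21, which is composite.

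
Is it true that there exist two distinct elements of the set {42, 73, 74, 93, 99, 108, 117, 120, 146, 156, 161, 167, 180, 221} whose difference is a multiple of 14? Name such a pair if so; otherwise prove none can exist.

No, no such pair exists.

Two integers differ by a multiple of 14 exactly when they have the same residue mod 14. The residues are 42↦0, 73↦3, 74↦4, 93↦9, 99↦1, 108↦10, 117↦5, 120↦8, 146↦6, 156↦2, 161↦7, 167↦13, 180↦12, 221↦11.
All 14 residues are distinct, so no two elements differ by a multiple of 14.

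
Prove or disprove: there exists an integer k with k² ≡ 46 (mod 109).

k = 68

k = 68 works: 68² = 4624, and 4624 − 46 = 4578 = 42·109.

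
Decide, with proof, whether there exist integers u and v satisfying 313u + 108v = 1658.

u = 26, v = -60

313 and 108 are coprime, so 313u + 108v ranges over all of ℤ.
Euclidean algorithm: 313 = 2·108 + 97, 108 = 1·97 + 11, 97 = 8·11 + 9, 11 = 1·9 + 2, 9 = 4·2 + 1, 2 = 2·1 + 0.
Working back up the chain: 1 = 9 − 4·2 = 9 − 4·(11 − 1·9) = −4·11 + 5·9 = −4·11 + 5·(97 − 8·11) = 5·97 − 44·11 = 5·97 − 44·(108 − 1·97) = −44·108 + 49·97 = −44·108 + 49·(313 − 2·108) = 49·313 − 142·108. So 313·49 + 108·(-142) = 1.
Scaling by 1658 gives the particular solution (u, v) = (81242, -235436).
Subtracting 752·108 from u and adding 752·313 to v gives the tidier solution (26, -60).
Check: 313·26 + 108·(-60) = 8138 − 6480 = 1658. ✓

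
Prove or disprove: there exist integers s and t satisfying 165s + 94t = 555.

Since gcd(165, 94) = 1, every integer is an integer combination of 165 and 94.
Dividing repeatedly: 165 = 1·94 + 71, 94 = 1·71 + 23, 71 = 3·23 + 2, 23 = 11·2 + 1, 2 = 2·1 + 0.
Unwinding: 1 = 23 − 11·2 = 23 − 11·(71 − 3·23) = −11·71 + 34·23 = −11·71 + 34·(94 − 1·71) = 34·94 − 45·71 = 34·94 − 45·(165 − 1·94) = −45·165 + 79·94, i.e. 165·(-45) + 94·79 = 1.
Times 555: 165·(-24975) + 94·43845 = 555, so (-24975, 43845) solves it.
The general solution is s = -24975 + 94k, t = 43845 − 165k; taking k = 266 gives the smaller pair s = 29, t = -45.
Indeed 165·29 + 94·(-45) = 4785 − 4230 = 555.

s = 29, t = -45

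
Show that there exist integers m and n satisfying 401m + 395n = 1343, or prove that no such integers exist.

m = 158, n = -157

401 and 395 are coprime, so 401m + 395n ranges over all of ℤ.
Run the Euclidean algorithm on 401 and 395: 401 = 1·395 + 6, 395 = 65·6 + 5, 6 = 1·5 + 1, 5 = 5·1 + 0.
Unwinding: 1 = 6 − 1·5 = 6 − (395 − 65·6) = −395 + 66·6 = −395 + 66·(401 − 1·395) = 66·401 − 67·395, i.e. 401·66 + 395·(-67) = 1.
Multiplying through by 1343: m = 66·1343 = 88638, n = (-67)·1343 = -89981 is a solution.
Shifting by a multiple of (395, −401) keeps it a solution: m = 88638 − 224·395 = 158, n = -89981 + 224·401 = -157.
Indeed 401·158 + 395·(-157) = 63358 − 62015 = 1343.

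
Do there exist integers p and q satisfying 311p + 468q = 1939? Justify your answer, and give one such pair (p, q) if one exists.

311 and 468 are coprime, so 311p + 468q ranges over all of ℤ.
Run the Euclidean algorithm on 468 and 311: 468 = 1·311 + 157, 311 = 1·157 + 154, 157 = 1·154 + 3, 154 = 51·3 + 1, 3 = 3·1 + 0.
Working back up the chain: 1 = 154 − 51·3 = 154 − 51·(157 − 1·154) = −51·157 + 52·154 = −51·157 + 52·(311 − 1·157) = 52·311 − 103·157 = 52·311 − 103·(468 − 1·311) = −103·468 + 155·311. So 311·155 + 468·(-103) = 1.
Times 1939: 311·300545 + 468·(-199717) = 1939, so (300545, -199717) solves it.
The general solution is p = 300545 + 468k, q = -199717 − 311k; taking k = -642 gives the smaller pair p = 89, q = -55.
Indeed 311·89 + 468·(-55) = 27679 − 25740 = 1939.

p = 89, q = -55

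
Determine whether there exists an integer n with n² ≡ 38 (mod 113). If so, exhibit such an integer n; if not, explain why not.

No, no such integer exists.

113 is prime, so by Euler's criterion 38 is a square mod 113 iff 38^((113−1)/2) = 38^56 ≡ 1 (mod 113).
Repeated squaring mod 113: 38^2 = 1444 ≡ 88; 38^4 ≡ 88² = 7744 ≡ 60; 38^8 ≡ 60² = 3600 ≡ 97; 38^16 ≡ 97² = 9409 ≡ 30; 38^32 ≡ 30² = 900 ≡ 109.
Since 56 = 32 + 16 + 8, 38^56 ≡ 109 · 30 · 97; multiplying out mod 113: 109·30 = 3270 ≡ 106, then 106·97 = 10282 ≡ 112. Thus 38^56 ≡ 112 ≡ −1 (mod 113).
The value −1 means 38 is a non-residue modulo 113, so n² ≡ 38 (mod 113) is impossible.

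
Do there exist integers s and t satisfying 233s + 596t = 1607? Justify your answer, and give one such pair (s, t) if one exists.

s = 475, t = -183

Since gcd(233, 596) = 1, every integer is an integer combination of 233 and 596.
Run the Euclidean algorithm on 596 and 233: 596 = 2·233 + 130, 233 = 1·130 + 103, 130 = 1·103 + 27, 103 = 3·27 + 22, 27 = 1·22 + 5, 22 = 4·5 + 2, 5 = 2·2 + 1, 2 = 2·1 + 0.
Back-substituting, 1 = 5 − 2·2 = 5 − 2·(22 − 4·5) = −2·22 + 9·5 = −2·22 + 9·(27 − 1·22) = 9·27 − 11·22 = 9·27 − 11·(103 − 3·27) = −11·103 + 42·27 = −11·103 + 42·(130 − 1·103) = 42·130 − 53·103 = 42·130 − 53·(233 − 1·130) = −53·233 + 95·130 = −53·233 + 95·(596 − 2·233) = 95·596 − 243·233; that is, 233·(-243) + 596·95 = 1.
Times 1607: 233·(-390501) + 596·152665 = 1607, so (-390501, 152665) solves it.
Shifting by a multiple of (596, −233) keeps it a solution: s = -390501 + 656·596 = 475, t = 152665 − 656·233 = -183.
Check: 233·475 + 596·(-183) = 110675 − 109068 = 1607. ✓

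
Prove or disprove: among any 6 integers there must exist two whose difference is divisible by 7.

Consider the 6 integers 27, 28, …, 32. They lie in distinct residue classes modulo 7, since 6 ≤ 7.
No two share a residue, so no pair has difference divisible by 7; the claim fails for this set.

No; for instance {27, 28, 29, 30, 31, 32} is a counterexample.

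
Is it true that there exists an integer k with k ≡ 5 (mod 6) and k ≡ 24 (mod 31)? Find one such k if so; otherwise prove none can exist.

Since 6 and 31 share no common factor, CRT says the pair of congruences has a solution (unique mod 186).
Any solution of the first congruence is k = 5 + 6t; substituting into the second, 6t ≡ 24 − 5 ≡ 19 (mod 31).
To invert 6 modulo 31: 31 = 5·6 + 1, 6 = 6·1 + 0, and unwinding, 1 = 31 − 5·6. Thus 6⁻¹ ≡ -5 ≡ 26 (mod 31).
Therefore t ≡ 26·19 = 494 ≡ 29 (mod 31).
Taking t = 29 gives k = 5 + 6·29 = 179.
Indeed 179 ≡ 5 (mod 6) and 179 ≡ 24 (mod 31).

k = 179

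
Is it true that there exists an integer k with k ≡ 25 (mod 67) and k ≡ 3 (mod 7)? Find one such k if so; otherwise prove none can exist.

k = 360

The moduli 67 and 7 are coprime, so by the Chinese Remainder Theorem a unique solution modulo 469 exists.
Write k = 25 + 67t and require 25 + 67t ≡ 3 (mod 7), i.e. 67t ≡ 6 (mod 7).
67 ≡ 4 (mod 7), so this reads 4t ≡ 6 (mod 7). Invert 4 mod 7 by the Euclidean algorithm: 7 = 1·4 + 3, 4 = 1·3 + 1, 3 = 3·1 + 0; back-substituting, 1 = 4 − 1·3 = 4 − (7 − 1·4) = −7 + 2·4. Hence 4·2 ≡ 1, so 4⁻¹ ≡ 2 (mod 7).
Therefore t ≡ 2·6 = 12 ≡ 5 (mod 7).
Taking t = 5 gives k = 25 + 67·5 = 360.
Indeed 360 ≡ 25 (mod 67) and 360 ≡ 3 (mod 7).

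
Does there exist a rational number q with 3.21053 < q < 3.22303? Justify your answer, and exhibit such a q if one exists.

Multiplying by 9: 9·3.21053 = 28.89477 and 9·3.22303 = 29.00727, so the integer 29 lies strictly between them.
Hence 29/9 is a rational number with 3.21053 < 29/9 < 3.22303.

q = 29/9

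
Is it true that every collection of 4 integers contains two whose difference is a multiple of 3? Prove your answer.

Yes, this is always true.

There are exactly 3 possible remainders on division by 3.
Placing 4 integers into 3 classes, some class receives at least two — say a and b.
Their difference a − b is then a multiple of 3.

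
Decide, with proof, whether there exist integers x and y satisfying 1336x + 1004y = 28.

x = 115, y = -153

gcd(1336, 1004) = 4, and 4 divides 28, so integer solutions exist.
Dividing through by 4 reduces the equation to 334x + 251y = 7.
Dividing repeatedly: 334 = 1·251 + 83, 251 = 3·83 + 2, 83 = 41·2 + 1, 2 = 2·1 + 0.
Working back up the chain: 1 = 83 − 41·2 = 83 − 41·(251 − 3·83) = −41·251 + 124·83 = −41·251 + 124·(334 − 1·251) = 124·334 − 165·251. So 334·124 + 251·(-165) = 1.
Scaling by 7 gives the particular solution (x, y) = (868, -1155).
Subtracting 3·251 from x and adding 3·334 to y gives the tidier solution (115, -153).
Indeed 1336·115 + 1004·(-153) = 153640 − 153612 = 28.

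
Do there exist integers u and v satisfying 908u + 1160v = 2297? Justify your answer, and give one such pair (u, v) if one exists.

Both 908 and 1160 are divisible by gcd(908, 1160) = 4, hence so is any combination 908u + 1160v.
But 2297 is not a multiple of 4 (it leaves remainder 1).
So the equation is unsolvable over ℤ.

No such integers exist.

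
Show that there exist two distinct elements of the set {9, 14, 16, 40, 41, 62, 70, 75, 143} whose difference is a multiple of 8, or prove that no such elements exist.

9 and 41 are such a pair.

9 mod 8 = 1 and 41 mod 8 = 1, so 41 − 9 = 32 = 4·8.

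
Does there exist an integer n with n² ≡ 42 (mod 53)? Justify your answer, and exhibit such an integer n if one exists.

n = 28

Take n = 28. Then 28² = 784 = 14·53 + 42, so 28² ≡ 42 (mod 53).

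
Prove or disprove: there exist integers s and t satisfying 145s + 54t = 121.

Since gcd(145, 54) = 1, every integer is an integer combination of 145 and 54.
Dividing repeatedly: 145 = 2·54 + 37, 54 = 1·37 + 17, 37 = 2·17 + 3, 17 = 5·3 + 2, 3 = 1·2 + 1, 2 = 2·1 + 0.
Unwinding: 1 = 3 − 1·2 = 3 − (17 − 5·3) = −17 + 6·3 = −17 + 6·(37 − 2·17) = 6·37 − 13·17 = 6·37 − 13·(54 − 1·37) = −13·54 + 19·37 = −13·54 + 19·(145 − 2·54) = 19·145 − 51·54, i.e. 145·19 + 54·(-51) = 1.
Scaling by 121 gives the particular solution (s, t) = (2299, -6171).
The general solution is s = 2299 + 54k, t = -6171 − 145k; taking k = -42 gives the smaller pair s = 31, t = -81.
Indeed 145·31 + 54·(-81) = 4495 − 4374 = 121.

s = 31, t = -81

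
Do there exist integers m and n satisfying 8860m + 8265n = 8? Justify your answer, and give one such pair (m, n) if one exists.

Any value of 8860m + 8265n is a multiple of gcd(8860, 8265) = 5.
But 8 = 5·1 + 3, so 5 ∤ 8.
Therefore 8860m + 8265n = 8 has no solution in integers.

No, no such integers exist.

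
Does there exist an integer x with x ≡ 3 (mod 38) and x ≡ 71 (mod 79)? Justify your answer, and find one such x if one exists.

Since 38 and 79 share no common factor, CRT says the pair of congruences has a solution (unique mod 3002).
Any solution of the first congruence is x = 3 + 38t; substituting into the second, 38t ≡ 71 − 3 ≡ 68 (mod 79).
Note 38·52 = 1976 ≡ 1 (mod 79) (as 1976 − 1 = 25·79), so 38⁻¹ ≡ 52.
Therefore t ≡ 52·68 = 3536 ≡ 60 (mod 79).
Taking t = 60 gives x = 3 + 38·60 = 2283.
Check: 2283 mod 38 = 3, 2283 mod 79 = 71. ✓

x = 2283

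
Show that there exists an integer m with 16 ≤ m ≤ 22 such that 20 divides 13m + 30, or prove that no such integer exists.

The values of 13m + 30 for m = 16, 17, …, 22 are 238, 251, 264, 277, 290, 303, 316; reduced mod 20 these are 18, 11, 4, 17, 10, 3, 16.
Since 0 is absent from this list, 20 ∤ 13m + 30 for every m with 16 ≤ m ≤ 22.

There is no such integer m in that range.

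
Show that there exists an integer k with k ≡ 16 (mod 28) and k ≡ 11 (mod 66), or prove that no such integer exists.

Both moduli are multiples of 2 = gcd(28, 66), so any solution would satisfy k ≡ 16 and k ≡ 11 modulo 2 simultaneously.
But 16 mod 2 = 0 while 11 mod 2 = 1, a contradiction.
Therefore no such k exists.

There is no such integer.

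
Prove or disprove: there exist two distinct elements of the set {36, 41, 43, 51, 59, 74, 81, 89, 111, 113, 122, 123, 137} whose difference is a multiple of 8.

Yes: 41 and 81.

Both 41 and 81 leave remainder 1 on division by 8; their difference 40 = 5·8 is a multiple of 8.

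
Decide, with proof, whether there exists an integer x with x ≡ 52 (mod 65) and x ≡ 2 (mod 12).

Since 65 and 12 share no common factor, CRT says the pair of congruences has a solution (unique mod 780).
Any solution of the first congruence is x = 52 + 65t; substituting into the second, 65t ≡ 2 − 52 ≡ 10 (mod 12).
65 ≡ 5 (mod 12), so this reads 5t ≡ 10 (mod 12). Invert 5 mod 12 by the Euclidean algorithm: 12 = 2·5 + 2, 5 = 2·2 + 1, 2 = 2·1 + 0; back-substituting, 1 = 5 − 2·2 = 5 − 2·(12 − 2·5) = −2·12 + 5·5. Hence 5·5 ≡ 1, so 5⁻¹ ≡ 5 (mod 12).
Multiplying by 5: t ≡ 5·10 = 50 ≡ 2 (mod 12).
Taking t = 2 gives x = 52 + 65·2 = 182.
Indeed 182 ≡ 52 (mod 65) and 182 ≡ 2 (mod 12).

x = 182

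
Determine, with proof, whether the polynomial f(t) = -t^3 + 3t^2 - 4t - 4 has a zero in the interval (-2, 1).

f(-2) = 24 and f(1) = -6, which have opposite signs.
As a polynomial, f is continuous on every closed interval.
By the Intermediate Value Theorem, f takes the value 0 somewhere in the open interval.

Yes, f has a root in the interval.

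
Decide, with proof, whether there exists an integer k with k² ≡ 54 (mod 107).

No such integer exists.

107 is prime, so by Euler's criterion 54 is a square mod 107 iff 54^((107−1)/2) = 54^53 ≡ 1 (mod 107).
Repeated squaring mod 107: 54^2 = 2916 ≡ 27; 54^4 ≡ 27² = 729 ≡ 87; 54^8 ≡ 87² = 7569 ≡ 79; 54^16 ≡ 79² = 6241 ≡ 35; 54^32 ≡ 35² = 1225 ≡ 48.
Since 53 = 32 + 16 + 4 + 1, 54^53 ≡ 48 · 35 · 87 · 54; multiplying out mod 107: 48·35 = 1680 ≡ 75, then 75·87 = 6525 ≡ 105, then 105·54 = 5670 ≡ 106. Thus 54^53 ≡ 106 ≡ −1 (mod 107).
By Euler's criterion 54 is a quadratic non-residue mod 107: no k satisfies k² ≡ 54 (mod 107).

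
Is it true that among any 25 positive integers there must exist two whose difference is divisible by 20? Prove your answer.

Partition the integers by their residue mod 20; there are 20 classes.
Since 25 > 20, two of the 25 integers must share a residue class by the pigeonhole principle; call them a and b.
Then a ≡ b (mod 20), i.e. 20 ∣ (a − b).

True.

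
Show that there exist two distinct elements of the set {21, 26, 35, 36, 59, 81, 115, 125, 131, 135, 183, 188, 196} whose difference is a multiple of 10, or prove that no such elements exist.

Reduce each element mod 10: 21↦1, 26↦6, 35↦5, 36↦6, 59↦9, 81↦1, 115↦5, 125↦5, 131↦1, 135↦5, 183↦3, 188↦8, 196↦6. The residue 1 repeats (at 21 and 81), and 81 − 21 = 60 = 6·10.

The pair (21, 81) works.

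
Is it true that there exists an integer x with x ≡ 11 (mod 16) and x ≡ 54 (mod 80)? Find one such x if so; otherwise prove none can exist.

gcd(16, 80) = 16. If x ≡ 11 (mod 16) and x ≡ 54 (mod 80), then x ≡ 11 (mod 16) and x ≡ 54 (mod 16).
However 11 ≡ 11 and 54 ≡ 6 (mod 16), and 11 ≠ 6.
Hence the system has no solution.

There is no such integer.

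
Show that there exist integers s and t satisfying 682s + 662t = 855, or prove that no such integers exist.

Both 682 and 662 are divisible by gcd(682, 662) = 2, hence so is any combination 682s + 662t.
But 855 = 2·427 + 1, so 2 ∤ 855.
Therefore 682s + 662t = 855 has no solution in integers.

There are no such integers.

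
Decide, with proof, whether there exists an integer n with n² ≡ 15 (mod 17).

n = 10

n = 10 works: 10² = 100, and 100 − 15 = 85 = 5·17.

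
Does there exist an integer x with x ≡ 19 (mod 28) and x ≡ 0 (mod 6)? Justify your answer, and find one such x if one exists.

gcd(28, 6) = 2. If x ≡ 19 (mod 28) and x ≡ 0 (mod 6), then x ≡ 19 (mod 2) and x ≡ 0 (mod 2).
But 19 mod 2 = 1 while 0 mod 2 = 0, a contradiction.
Hence the system has no solution.

No such integer exists.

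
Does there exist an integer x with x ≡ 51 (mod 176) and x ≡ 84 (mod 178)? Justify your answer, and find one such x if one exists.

There is no such integer.

Reduce both congruences modulo 2, which divides 176 and 178: they say x ≡ 51 (mod 2) and x ≡ 84 (mod 2).
These are incompatible: 51 − 84 = -33 is not divisible by 2.
So no integer satisfies both congruences.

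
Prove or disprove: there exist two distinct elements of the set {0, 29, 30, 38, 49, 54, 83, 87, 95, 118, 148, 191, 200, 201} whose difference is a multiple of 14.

Residues mod 14: 0↦0, 29↦1, 30↦2, 38↦10, 49↦7, 54↦12, 83↦13, 87↦3, 95↦11, 118↦6, 148↦8, 191↦9, 200↦4, 201↦5.
No residue repeats among the 14 elements, so no pair has difference ≡ 0 (mod 14).

There is no such pair.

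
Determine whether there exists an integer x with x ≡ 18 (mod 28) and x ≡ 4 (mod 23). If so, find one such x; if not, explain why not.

x = 326

Since 28 and 23 share no common factor, CRT says the pair of congruences has a solution (unique mod 644).
Write x = 18 + 28t and require 18 + 28t ≡ 4 (mod 23), i.e. 28t ≡ 9 (mod 23).
28 ≡ 5 (mod 23), so this reads 5t ≡ 9 (mod 23). Note 5·14 = 70 ≡ 1 (mod 23) (as 70 − 1 = 3·23), so 5⁻¹ ≡ 14.
Multiplying by 14: t ≡ 14·9 = 126 ≡ 11 (mod 23).
Taking t = 11 gives x = 18 + 28·11 = 326.
Verify: 326 = 11·28 + 18 and 326 = 14·23 + 4. ✓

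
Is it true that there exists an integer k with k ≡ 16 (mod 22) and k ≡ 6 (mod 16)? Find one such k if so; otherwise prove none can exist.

k = 38

The moduli are not coprime: gcd(22, 16) = 2. Compatibility requires 2 ∣ (6 − 16) = -10, which holds, so solutions exist.
Step through k = 16, 16 + 22, 16 + 2·22, …: the values 16, 38 reduce mod 16 to 0, 6. The value 38 hits 6.
Check: 38 mod 22 = 16, 38 mod 16 = 6. ✓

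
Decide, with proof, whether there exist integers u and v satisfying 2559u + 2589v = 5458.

Any value of 2559u + 2589v is a multiple of gcd(2559, 2589) = 3.
But 5458 is not a multiple of 3 (it leaves remainder 1).
So the equation is unsolvable over ℤ.

No, no such integers exist.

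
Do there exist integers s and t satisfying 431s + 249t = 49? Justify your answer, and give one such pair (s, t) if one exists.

s = 29, t = -50

Since gcd(431, 249) = 1, every integer is an integer combination of 431 and 249.
Run the Euclidean algorithm on 431 and 249: 431 = 1·249 + 182, 249 = 1·182 + 67, 182 = 2·67 + 48, 67 = 1·48 + 19, 48 = 2·19 + 10, 19 = 1·10 + 9, 10 = 1·9 + 1, 9 = 9·1 + 0.
Unwinding: 1 = 10 − 1·9 = 10 − (19 − 1·10) = −19 + 2·10 = −19 + 2·(48 − 2·19) = 2·48 − 5·19 = 2·48 − 5·(67 − 1·48) = −5·67 + 7·48 = −5·67 + 7·(182 − 2·67) = 7·182 − 19·67 = 7·182 − 19·(249 − 1·182) = −19·249 + 26·182 = −19·249 + 26·(431 − 1·249) = 26·431 − 45·249, i.e. 431·26 + 249·(-45) = 1.
Multiplying through by 49: s = 26·49 = 1274, t = (-45)·49 = -2205 is a solution.
Subtracting 5·249 from s and adding 5·431 to t gives the tidier solution (29, -50).
Check: 431·29 + 249·(-50) = 12499 − 12450 = 49. ✓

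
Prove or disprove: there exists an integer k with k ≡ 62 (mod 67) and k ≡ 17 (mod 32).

k = 1201

The moduli 67 and 32 are coprime, so by the Chinese Remainder Theorem a unique solution modulo 2144 exists.
Write k = 62 + 67t and require 62 + 67t ≡ 17 (mod 32), i.e. 67t ≡ 19 (mod 32).
67 ≡ 3 (mod 32), so this reads 3t ≡ 19 (mod 32). Invert 3 mod 32 by the Euclidean algorithm: 32 = 10·3 + 2, 3 = 1·2 + 1, 2 = 2·1 + 0; back-substituting, 1 = 3 − 1·2 = 3 − (32 − 10·3) = −32 + 11·3. Hence 3·11 ≡ 1, so 3⁻¹ ≡ 11 (mod 32).
Therefore t ≡ 11·19 = 209 ≡ 17 (mod 32).
With t = 17: k = 62 + 67·17 = 1201.
Check: 1201 mod 67 = 62, 1201 mod 32 = 17. ✓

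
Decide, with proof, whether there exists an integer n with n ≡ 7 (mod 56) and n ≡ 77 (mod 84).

There is no such integer.

Both moduli are multiples of 28 = gcd(56, 84), so any solution would satisfy n ≡ 7 and n ≡ 77 modulo 28 simultaneously.
These are incompatible: 7 − 77 = -70 is not divisible by 28.
So no integer satisfies both congruences.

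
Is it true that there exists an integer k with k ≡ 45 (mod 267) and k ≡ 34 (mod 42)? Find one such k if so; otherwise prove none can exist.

gcd(267, 42) = 3. If k ≡ 45 (mod 267) and k ≡ 34 (mod 42), then k ≡ 45 (mod 3) and k ≡ 34 (mod 3).
These are incompatible: 45 − 34 = 11 is not divisible by 3.
So no integer satisfies both congruences.

No, no such integer exists.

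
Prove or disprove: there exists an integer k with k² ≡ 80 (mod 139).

k = 48

Take k = 48. Then 48² = 2304 = 16·139 + 80, so 48² ≡ 80 (mod 139).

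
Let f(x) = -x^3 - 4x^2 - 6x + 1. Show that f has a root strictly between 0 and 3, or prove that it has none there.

Yes, f has a root in the interval.

f(0) = 1 and f(3) = -80, which have opposite signs.
As a polynomial, f is continuous on every closed interval.
By the Intermediate Value Theorem, f takes the value 0 somewhere in the open interval.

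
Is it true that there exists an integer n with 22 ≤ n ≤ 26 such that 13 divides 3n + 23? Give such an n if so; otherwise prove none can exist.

There is no such integer n in that range.

For n = 22, 23, …, 26 the values of 3n + 23 modulo 13 are 11, 1, 4, 7, 10 respectively.
The residue 0 does not occur, so no n in [22, 26] makes 3n + 23 a multiple of 13.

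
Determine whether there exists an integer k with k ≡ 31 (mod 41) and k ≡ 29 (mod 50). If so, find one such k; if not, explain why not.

Since 41 and 50 share no common factor, CRT says the pair of congruences has a solution (unique mod 2050).
Any solution of the first congruence is k = 31 + 41t; substituting into the second, 41t ≡ 29 − 31 ≡ 48 (mod 50).
Note 41·11 = 451 ≡ 1 (mod 50) (as 451 − 1 = 9·50), so 41⁻¹ ≡ 11.
Multiplying by 11: t ≡ 11·48 = 528 ≡ 28 (mod 50).
Taking t = 28 gives k = 31 + 41·28 = 1179.
Indeed 1179 ≡ 31 (mod 41) and 1179 ≡ 29 (mod 50).

k = 1179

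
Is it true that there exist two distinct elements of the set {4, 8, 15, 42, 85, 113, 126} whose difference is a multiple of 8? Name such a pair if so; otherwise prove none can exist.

Residues mod 8: 4↦4, 8↦0, 15↦7, 42↦2, 85↦5, 113↦1, 126↦6.
These 7 residues are pairwise different, hence no difference of two elements is divisible by 8.

No such pair exists.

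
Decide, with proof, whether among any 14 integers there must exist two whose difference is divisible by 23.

No, the set {78, 79, 80, 81, 82, 83, 84, 85, 86, 87, 88, 89, 90, 91} is a counterexample.

Take the 14 consecutive integers 78, 79, …, 91: their residues mod 23 are all distinct because 14 ≤ 23.
No two share a residue, so no pair has difference divisible by 23; the claim fails for this set.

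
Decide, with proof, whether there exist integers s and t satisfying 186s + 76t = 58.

Every value of 186s + 76t is a multiple of gcd(186, 76) = 2; since 2 ∣ 58, solutions exist.
Dividing through by 2 reduces the equation to 93s + 38t = 29.
Euclidean algorithm: 93 = 2·38 + 17, 38 = 2·17 + 4, 17 = 4·4 + 1, 4 = 4·1 + 0.
Working back up the chain: 1 = 17 − 4·4 = 17 − 4·(38 − 2·17) = −4·38 + 9·17 = −4·38 + 9·(93 − 2·38) = 9·93 − 22·38. So 93·9 + 38·(-22) = 1.
Scaling by 29 gives the particular solution (s, t) = (261, -638).
Subtracting 6·38 from s and adding 6·93 to t gives the tidier solution (33, -80).
Indeed 186·33 + 76·(-80) = 6138 − 6080 = 58.

s = 33, t = -80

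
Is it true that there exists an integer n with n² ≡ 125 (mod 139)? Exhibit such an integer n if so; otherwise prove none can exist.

n = 60

Take n = 60. Then 60² = 3600 = 25·139 + 125, so 60² ≡ 125 (mod 139).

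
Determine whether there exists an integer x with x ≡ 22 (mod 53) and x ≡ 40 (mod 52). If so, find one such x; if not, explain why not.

gcd(53, 52) = 1, so the Chinese Remainder Theorem guarantees exactly one residue class mod 2756 satisfying both.
Any solution of the first congruence is x = 22 + 53t; substituting into the second, 53t ≡ 40 − 22 ≡ 18 (mod 52).
53 ≡ 1 (mod 52), so this reads 1t ≡ 18 (mod 52). So t ≡ 18 (mod 52).
Taking t = 18 gives x = 22 + 53·18 = 976.
Indeed 976 ≡ 22 (mod 53) and 976 ≡ 40 (mod 52).

x = 976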